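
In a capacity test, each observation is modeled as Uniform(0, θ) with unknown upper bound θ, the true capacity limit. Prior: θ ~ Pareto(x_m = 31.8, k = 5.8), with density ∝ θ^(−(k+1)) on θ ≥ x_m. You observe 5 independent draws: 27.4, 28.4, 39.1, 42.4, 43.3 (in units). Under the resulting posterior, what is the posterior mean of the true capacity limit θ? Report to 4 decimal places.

A Pareto(scale x_m, shape k) prior on the upper bound θ of Uniform(0, θ) is conjugate: posterior is Pareto(max(x_m, max xᵢ), k + n).
Sample maximum = 43.3; prior scale x_m = 31.8 → posterior scale = max = 43.3.
Posterior shape = 5.8 + 5 = 10.8.
E[θ|data] = k·x_m/(k−1) = 10.8·43.3/9.8 = 47.7184.

47.7184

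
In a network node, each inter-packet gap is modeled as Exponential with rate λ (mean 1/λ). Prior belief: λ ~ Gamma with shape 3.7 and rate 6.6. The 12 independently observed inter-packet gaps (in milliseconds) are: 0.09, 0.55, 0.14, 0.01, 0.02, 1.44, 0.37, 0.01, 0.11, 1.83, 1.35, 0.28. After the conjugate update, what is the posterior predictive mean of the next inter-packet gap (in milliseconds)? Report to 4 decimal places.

0.8707

With a Gamma(shape α, rate β) prior on the exponential rate λ, the posterior after n observations with total T = Σxᵢ is Gamma(α+n, β+T).
Sum of observations T = 6.20 milliseconds; n = 12.
Posterior: Gamma(3.7+12, 6.6+6.20) = Gamma(15.7, 12.80).
The predictive distribution for the next observation is Lomax; its mean is β/(α−1) = 12.80/14.7 = 0.8707.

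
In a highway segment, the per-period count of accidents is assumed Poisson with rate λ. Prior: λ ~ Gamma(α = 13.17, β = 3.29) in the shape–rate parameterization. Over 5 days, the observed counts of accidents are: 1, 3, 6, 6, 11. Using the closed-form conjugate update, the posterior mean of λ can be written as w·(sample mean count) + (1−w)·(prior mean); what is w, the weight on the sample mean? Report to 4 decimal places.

With a Gamma(shape α, rate β) prior, the Poisson likelihood is conjugate: the posterior is Gamma(α + ΣXᵢ, β + n).
Posterior mean = (α₀+S)/(β₀+n) = [n/(β₀+n)]·(S/n) + [β₀/(β₀+n)]·(α₀/β₀), so only n and β₀ enter the weight.
Weight on data w = n/(β₀+n) = 5/(3.29+5) = 5/8.29 = 0.6031.

0.6031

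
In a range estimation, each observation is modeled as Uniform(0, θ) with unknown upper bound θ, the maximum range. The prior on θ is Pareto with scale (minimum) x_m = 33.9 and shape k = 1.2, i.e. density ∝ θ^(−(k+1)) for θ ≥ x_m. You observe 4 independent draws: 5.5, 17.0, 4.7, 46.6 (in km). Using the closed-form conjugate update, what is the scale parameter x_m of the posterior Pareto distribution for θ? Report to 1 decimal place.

46.6

A Pareto(scale x_m, shape k) prior on the upper bound θ of Uniform(0, θ) is conjugate: posterior is Pareto(max(x_m, max xᵢ), k + n).
Sample maximum = 46.6; prior scale x_m = 33.9 → posterior scale = max = 46.6.
Posterior shape = 1.2 + 4 = 5.2.
Posterior scale x_m = 46.6.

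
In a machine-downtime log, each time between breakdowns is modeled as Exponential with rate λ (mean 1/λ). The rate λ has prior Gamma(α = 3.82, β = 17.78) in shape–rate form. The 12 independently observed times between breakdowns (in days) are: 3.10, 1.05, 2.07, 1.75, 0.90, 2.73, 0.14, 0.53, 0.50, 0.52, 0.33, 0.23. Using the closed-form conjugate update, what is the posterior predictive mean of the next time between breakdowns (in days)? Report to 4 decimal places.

With a Gamma(shape α, rate β) prior on the exponential rate λ, the posterior after n observations with total T = Σxᵢ is Gamma(α+n, β+T).
Sum of observations T = 13.85 days; n = 12.
Posterior: Gamma(3.82+12, 17.78+13.85) = Gamma(15.82, 31.63).
The predictive distribution for the next observation is Lomax; its mean is β/(α−1) = 31.63/14.82 = 2.1343.

2.1343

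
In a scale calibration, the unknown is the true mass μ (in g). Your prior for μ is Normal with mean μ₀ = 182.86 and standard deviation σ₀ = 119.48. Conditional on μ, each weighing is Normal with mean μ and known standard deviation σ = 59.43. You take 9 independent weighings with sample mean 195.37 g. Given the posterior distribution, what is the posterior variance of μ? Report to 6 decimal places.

381.936572

For Normal data with known variance σ², a Normal(μ₀, σ₀²) prior on μ is conjugate. Posterior precision = 1/σ₀² + n/σ²; posterior mean is the precision-weighted average of μ₀ and x̄.
σ₀² = 119.48² = 14275.4704, σ² = 59.43² = 3531.9249; σ² + n·σ₀² = 3531.9249 + 9·14275.4704 = 132011.1585.
Posterior precision = 1/σ₀² + n/σ² = 1/14275.4704 + 9/3531.9249 = (σ² + n·σ₀²)/(σ₀²σ²) = 132011.1585/(14275.4704·3531.9249); posterior variance σₙ² = σ₀²σ²/(σ² + n·σ₀²) = 14275.4704·3531.9249/132011.1585 = 381.936572.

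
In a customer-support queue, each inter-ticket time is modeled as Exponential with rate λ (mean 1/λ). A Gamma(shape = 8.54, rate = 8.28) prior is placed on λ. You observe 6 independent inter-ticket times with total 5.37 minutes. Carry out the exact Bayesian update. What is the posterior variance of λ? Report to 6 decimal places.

0.078037

With a Gamma(shape α, rate β) prior on the exponential rate λ, the posterior after n observations with total T = Σxᵢ is Gamma(α+n, β+T).
Posterior: Gamma(8.54+6, 8.28+5.37) = Gamma(14.54, 13.65).
Var = α/β² = 0.078037.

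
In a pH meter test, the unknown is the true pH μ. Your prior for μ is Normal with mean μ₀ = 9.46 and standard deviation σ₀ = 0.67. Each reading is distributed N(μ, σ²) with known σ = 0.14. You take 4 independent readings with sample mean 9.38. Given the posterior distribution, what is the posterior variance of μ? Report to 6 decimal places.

For Normal data with known variance σ², a Normal(μ₀, σ₀²) prior on μ is conjugate. Posterior precision = 1/σ₀² + n/σ²; posterior mean is the precision-weighted average of μ₀ and x̄.
σ₀² = 0.67² = 0.4489, σ² = 0.14² = 0.0196; σ² + n·σ₀² = 0.0196 + 4·0.4489 = 1.8152.
Posterior precision = 1/σ₀² + n/σ² = 1/0.4489 + 4/0.0196 = (σ² + n·σ₀²)/(σ₀²σ²) = 1.8152/(0.4489·0.0196); posterior variance σₙ² = σ₀²σ²/(σ² + n·σ₀²) = 0.4489·0.0196/1.8152 = 0.004847.

0.004847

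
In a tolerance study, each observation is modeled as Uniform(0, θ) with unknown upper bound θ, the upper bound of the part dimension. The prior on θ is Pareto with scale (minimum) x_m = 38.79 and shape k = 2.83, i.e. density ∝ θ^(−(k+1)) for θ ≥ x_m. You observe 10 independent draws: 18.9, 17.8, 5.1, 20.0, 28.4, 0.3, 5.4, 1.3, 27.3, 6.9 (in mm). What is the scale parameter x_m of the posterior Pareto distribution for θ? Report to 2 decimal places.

38.79

A Pareto(scale x_m, shape k) prior on the upper bound θ of Uniform(0, θ) is conjugate: posterior is Pareto(max(x_m, max xᵢ), k + n).
Sample maximum = 28.4; prior scale x_m = 38.79 → posterior scale = max = 38.79.
Posterior shape = 2.83 + 10 = 12.83.
Posterior scale x_m = 38.79.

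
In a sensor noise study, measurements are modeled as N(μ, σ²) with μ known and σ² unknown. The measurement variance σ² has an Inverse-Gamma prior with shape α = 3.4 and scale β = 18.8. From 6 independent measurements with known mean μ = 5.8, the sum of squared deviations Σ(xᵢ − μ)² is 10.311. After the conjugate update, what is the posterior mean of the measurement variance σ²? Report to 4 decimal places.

With known mean μ and an Inverse-Gamma(α, β) prior on σ², the Normal likelihood is conjugate: posterior is Inv-Gamma(α + n/2, β + Σ(xᵢ−μ)²/2).
Posterior: Inv-Gamma(3.4 + 6/2, 18.8 + 10.311/2) = Inv-Gamma(6.40, 23.9555).
E[σ²|data] = β/(α−1) = 23.9555/5.40 = 4.4362.

4.4362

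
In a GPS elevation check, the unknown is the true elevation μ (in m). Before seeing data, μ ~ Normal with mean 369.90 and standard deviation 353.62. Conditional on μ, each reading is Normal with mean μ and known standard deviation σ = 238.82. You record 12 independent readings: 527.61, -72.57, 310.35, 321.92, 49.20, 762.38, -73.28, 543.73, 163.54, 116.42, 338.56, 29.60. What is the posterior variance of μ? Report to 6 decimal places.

For Normal data with known variance σ², a Normal(μ₀, σ₀²) prior on μ is conjugate. Posterior precision = 1/σ₀² + n/σ²; posterior mean is the precision-weighted average of μ₀ and x̄.
σ₀² = 353.62² = 125047.1044, σ² = 238.82² = 57034.9924; σ² + n·σ₀² = 57034.9924 + 12·125047.1044 = 1557600.2452.
Posterior precision = 1/σ₀² + n/σ² = 1/125047.1044 + 12/57034.9924 = (σ² + n·σ₀²)/(σ₀²σ²) = 1557600.2452/(125047.1044·57034.9924); posterior variance σₙ² = σ₀²σ²/(σ² + n·σ₀²) = 125047.1044·57034.9924/1557600.2452 = 4578.877457.

4578.877457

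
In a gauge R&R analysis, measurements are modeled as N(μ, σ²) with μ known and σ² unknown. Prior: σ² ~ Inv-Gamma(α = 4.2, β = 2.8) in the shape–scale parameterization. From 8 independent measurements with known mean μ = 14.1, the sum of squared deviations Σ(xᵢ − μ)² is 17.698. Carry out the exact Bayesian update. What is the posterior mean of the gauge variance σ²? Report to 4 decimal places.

With known mean μ and an Inverse-Gamma(α, β) prior on σ², the Normal likelihood is conjugate: posterior is Inv-Gamma(α + n/2, β + Σ(xᵢ−μ)²/2).
Posterior: Inv-Gamma(4.2 + 8/2, 2.8 + 17.698/2) = Inv-Gamma(8.20, 11.6490).
E[σ²|data] = β/(α−1) = 11.6490/7.20 = 1.6179.

1.6179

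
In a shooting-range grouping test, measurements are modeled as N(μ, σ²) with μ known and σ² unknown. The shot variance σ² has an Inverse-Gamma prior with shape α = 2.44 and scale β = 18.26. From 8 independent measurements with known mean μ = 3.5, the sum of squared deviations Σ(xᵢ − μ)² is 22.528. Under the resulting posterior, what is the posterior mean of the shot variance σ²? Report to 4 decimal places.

5.4272

With known mean μ and an Inverse-Gamma(α, β) prior on σ², the Normal likelihood is conjugate: posterior is Inv-Gamma(α + n/2, β + Σ(xᵢ−μ)²/2).
Posterior: Inv-Gamma(2.44 + 8/2, 18.26 + 22.528/2) = Inv-Gamma(6.44, 29.5240).
E[σ²|data] = β/(α−1) = 29.5240/5.44 = 5.4272.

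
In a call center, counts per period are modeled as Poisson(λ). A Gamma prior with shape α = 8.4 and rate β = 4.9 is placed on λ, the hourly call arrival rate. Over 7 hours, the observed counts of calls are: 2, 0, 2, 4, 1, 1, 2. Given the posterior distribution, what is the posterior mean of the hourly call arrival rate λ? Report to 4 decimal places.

With a Gamma(shape α, rate β) prior, the Poisson likelihood is conjugate: the posterior is Gamma(α + ΣXᵢ, β + n).
Sum of counts S = 12 over n = 7 hours.
Posterior: Gamma(α+S, β+n) = Gamma(8.4+12, 4.9+7) = Gamma(20.4, 11.9).
Posterior mean = α/β = 20.4/11.9 = 1.7143.

1.7143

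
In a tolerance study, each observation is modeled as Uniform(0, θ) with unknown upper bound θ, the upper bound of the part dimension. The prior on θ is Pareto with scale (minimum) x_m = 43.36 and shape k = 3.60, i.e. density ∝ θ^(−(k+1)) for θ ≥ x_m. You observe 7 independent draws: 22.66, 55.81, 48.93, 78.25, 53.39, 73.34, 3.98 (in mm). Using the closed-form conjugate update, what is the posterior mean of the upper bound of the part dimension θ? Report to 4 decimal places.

86.4010

A Pareto(scale x_m, shape k) prior on the upper bound θ of Uniform(0, θ) is conjugate: posterior is Pareto(max(x_m, max xᵢ), k + n).
Sample maximum = 78.25; prior scale x_m = 43.36 → posterior scale = max = 78.25.
Posterior shape = 3.60 + 7 = 10.60.
E[θ|data] = k·x_m/(k−1) = 10.60·78.25/9.60 = 86.4010.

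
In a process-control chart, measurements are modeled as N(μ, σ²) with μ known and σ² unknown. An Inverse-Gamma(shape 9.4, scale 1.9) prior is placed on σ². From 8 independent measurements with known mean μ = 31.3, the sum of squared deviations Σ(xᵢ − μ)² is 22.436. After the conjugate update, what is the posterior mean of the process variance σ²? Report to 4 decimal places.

1.0579

With known mean μ and an Inverse-Gamma(α, β) prior on σ², the Normal likelihood is conjugate: posterior is Inv-Gamma(α + n/2, β + Σ(xᵢ−μ)²/2).
Posterior: Inv-Gamma(9.4 + 8/2, 1.9 + 22.436/2) = Inv-Gamma(13.40, 13.1180).
E[σ²|data] = β/(α−1) = 13.1180/12.40 = 1.0579.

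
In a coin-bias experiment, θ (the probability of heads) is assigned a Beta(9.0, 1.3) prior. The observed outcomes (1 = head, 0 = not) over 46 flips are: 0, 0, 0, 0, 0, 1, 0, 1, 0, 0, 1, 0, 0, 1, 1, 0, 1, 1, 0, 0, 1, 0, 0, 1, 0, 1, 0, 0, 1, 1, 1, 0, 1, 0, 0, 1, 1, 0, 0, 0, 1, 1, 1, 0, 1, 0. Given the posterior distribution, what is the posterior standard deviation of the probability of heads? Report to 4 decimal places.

0.0660

The Beta prior is conjugate to a Binomial/Bernoulli likelihood; the update adds successes to α and failures to β.
Posterior: Beta(α+k, β+n−k) = Beta(9.0+20, 1.3+26) = Beta(29.0, 27.3).
Var = αβ/((α+β)²(α+β+1)) = 29.0·27.3/(56.3²·57.3) = 0.00435902; SD = √0.00435902 = 0.0660.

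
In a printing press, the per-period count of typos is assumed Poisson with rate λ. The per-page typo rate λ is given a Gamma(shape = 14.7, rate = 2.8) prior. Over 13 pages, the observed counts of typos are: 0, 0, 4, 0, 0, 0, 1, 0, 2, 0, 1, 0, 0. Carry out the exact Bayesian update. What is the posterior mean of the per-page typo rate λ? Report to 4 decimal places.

1.4367

With a Gamma(shape α, rate β) prior, the Poisson likelihood is conjugate: the posterior is Gamma(α + ΣXᵢ, β + n).
Sum of counts S = 8 over n = 13 pages.
Posterior: Gamma(α+S, β+n) = Gamma(14.7+8, 2.8+13) = Gamma(22.7, 15.8).
Posterior mean = α/β = 22.7/15.8 = 1.4367.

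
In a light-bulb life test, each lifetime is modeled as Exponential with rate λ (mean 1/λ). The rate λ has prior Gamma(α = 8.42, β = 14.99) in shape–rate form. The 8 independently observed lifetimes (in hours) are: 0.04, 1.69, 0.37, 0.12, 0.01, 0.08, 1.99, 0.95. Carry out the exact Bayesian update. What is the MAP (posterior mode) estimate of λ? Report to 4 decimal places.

0.7619

With a Gamma(shape α, rate β) prior on the exponential rate λ, the posterior after n observations with total T = Σxᵢ is Gamma(α+n, β+T).
Sum of observations T = 5.25 hours; n = 8.
Posterior: Gamma(8.42+8, 14.99+5.25) = Gamma(16.42, 20.24).
Mode = (α−1)/β = 0.7619.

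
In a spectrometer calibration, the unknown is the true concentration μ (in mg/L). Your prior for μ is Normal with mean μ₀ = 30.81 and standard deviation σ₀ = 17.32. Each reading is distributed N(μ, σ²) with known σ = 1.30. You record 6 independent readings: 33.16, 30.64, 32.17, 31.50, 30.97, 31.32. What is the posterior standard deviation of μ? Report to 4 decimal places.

0.5305

For Normal data with known variance σ², a Normal(μ₀, σ₀²) prior on μ is conjugate. Posterior precision = 1/σ₀² + n/σ²; posterior mean is the precision-weighted average of μ₀ and x̄.
σ₀² = 17.32² = 299.9824, σ² = 1.30² = 1.69; σ² + n·σ₀² = 1.69 + 6·299.9824 = 1801.5844.
Posterior precision = 1/σ₀² + n/σ² = 1/299.9824 + 6/1.69 = (σ² + n·σ₀²)/(σ₀²σ²) = 1801.5844/(299.9824·1.69); posterior variance σₙ² = σ₀²σ²/(σ² + n·σ₀²) = 299.9824·1.69/1801.5844 = 0.281402.
Posterior SD = √σₙ² = √(299.9824·1.69/1801.5844) = 0.5305.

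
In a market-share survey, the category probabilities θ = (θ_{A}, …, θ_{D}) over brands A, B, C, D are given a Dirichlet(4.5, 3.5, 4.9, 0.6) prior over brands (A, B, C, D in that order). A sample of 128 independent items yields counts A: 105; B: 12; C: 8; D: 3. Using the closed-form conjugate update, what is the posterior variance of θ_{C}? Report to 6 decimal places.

0.000581

The Dirichlet prior is conjugate to the Multinomial likelihood: each posterior αⱼ = prior αⱼ + observed count nⱼ.
Posterior concentration: (109.5, 15.5, 12.9, 3.6), total = 141.5.
Var[θ_j] = α_j(Σα−α_j)/((Σα)²(Σα+1)) = 12.9·128.6/(141.5²·142.5) = 0.000581.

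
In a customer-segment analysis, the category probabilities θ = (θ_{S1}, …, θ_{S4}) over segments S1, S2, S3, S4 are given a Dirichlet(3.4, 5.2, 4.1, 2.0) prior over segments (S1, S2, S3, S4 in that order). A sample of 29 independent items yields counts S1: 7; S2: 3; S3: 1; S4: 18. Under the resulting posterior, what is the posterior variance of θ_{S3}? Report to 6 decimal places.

0.002306

The Dirichlet prior is conjugate to the Multinomial likelihood: each posterior αⱼ = prior αⱼ + observed count nⱼ.
Posterior concentration: (10.4, 8.2, 5.1, 20.0), total = 43.7.
Var[θ_j] = α_j(Σα−α_j)/((Σα)²(Σα+1)) = 5.1·38.6/(43.7²·44.7) = 0.002306.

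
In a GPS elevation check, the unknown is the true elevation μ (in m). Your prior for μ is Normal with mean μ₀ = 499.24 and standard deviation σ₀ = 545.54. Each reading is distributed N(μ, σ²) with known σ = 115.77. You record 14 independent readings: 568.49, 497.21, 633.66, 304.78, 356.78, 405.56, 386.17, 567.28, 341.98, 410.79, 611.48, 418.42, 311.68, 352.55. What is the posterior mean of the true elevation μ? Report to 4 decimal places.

440.6762

For Normal data with known variance σ², a Normal(μ₀, σ₀²) prior on μ is conjugate. Posterior precision = 1/σ₀² + n/σ²; posterior mean is the precision-weighted average of μ₀ and x̄.
Σxᵢ = 568.49 + 497.21 + 633.66 + 304.78 + 356.78 + 405.56 + 386.17 + 567.28 + 341.98 + 410.79 + 611.48 + 418.42 + 311.68 + 352.55 = 6166.83, so n·x̄ = 6166.83.
σ₀² = 545.54² = 297613.8916, σ² = 115.77² = 13402.6929; σ² + n·σ₀² = 13402.6929 + 14·297613.8916 = 4179997.1753.
Posterior mean = (μ₀/σ₀² + n·x̄/σ²)/(1/σ₀² + n/σ²) = (σ²·μ₀ + σ₀²·n·x̄)/(σ² + n·σ₀²) = (13402.6929·499.24 + 297613.8916·6166.83)/4179997.1753 = 1842025435.539024/4179997.1753 = 440.6762.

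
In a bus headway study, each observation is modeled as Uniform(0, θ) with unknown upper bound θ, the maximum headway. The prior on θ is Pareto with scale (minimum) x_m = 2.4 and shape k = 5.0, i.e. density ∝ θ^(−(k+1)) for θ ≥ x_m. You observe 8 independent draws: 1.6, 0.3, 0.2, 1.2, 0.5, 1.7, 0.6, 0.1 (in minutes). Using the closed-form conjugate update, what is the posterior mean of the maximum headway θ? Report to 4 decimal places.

2.6000

A Pareto(scale x_m, shape k) prior on the upper bound θ of Uniform(0, θ) is conjugate: posterior is Pareto(max(x_m, max xᵢ), k + n).
Sample maximum = 1.7; prior scale x_m = 2.4 → posterior scale = max = 2.4.
Posterior shape = 5.0 + 8 = 13.0.
E[θ|data] = k·x_m/(k−1) = 13.0·2.4/12.0 = 2.6000.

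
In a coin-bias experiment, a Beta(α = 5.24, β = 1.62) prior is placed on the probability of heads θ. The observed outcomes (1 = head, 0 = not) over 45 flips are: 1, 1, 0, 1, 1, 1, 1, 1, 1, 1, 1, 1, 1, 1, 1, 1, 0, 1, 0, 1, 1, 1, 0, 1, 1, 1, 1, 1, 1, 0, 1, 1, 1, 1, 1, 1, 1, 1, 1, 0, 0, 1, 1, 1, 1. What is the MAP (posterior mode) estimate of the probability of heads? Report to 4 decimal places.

The Beta prior is conjugate to a Binomial/Bernoulli likelihood; the update adds successes to α and failures to β.
Posterior: Beta(α+k, β+n−k) = Beta(5.24+38, 1.62+7) = Beta(43.24, 8.62).
Mode of Beta(a,b) for a,b>1 is (a−1)/(a+b−2) = 42.24/49.86 = 0.8472.

0.8472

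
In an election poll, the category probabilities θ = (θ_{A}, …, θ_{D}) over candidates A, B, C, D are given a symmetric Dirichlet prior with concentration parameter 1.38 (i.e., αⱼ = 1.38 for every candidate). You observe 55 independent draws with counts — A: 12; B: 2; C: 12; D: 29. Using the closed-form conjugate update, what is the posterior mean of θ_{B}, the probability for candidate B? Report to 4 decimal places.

0.0558

The Dirichlet prior is conjugate to the Multinomial likelihood: each posterior αⱼ = prior αⱼ + observed count nⱼ.
Posterior concentration: (13.38, 3.38, 13.38, 30.38), total = 60.52.
E[θ_{B}|data] = α_{B}/Σα = 3.38/60.52 = 0.0558.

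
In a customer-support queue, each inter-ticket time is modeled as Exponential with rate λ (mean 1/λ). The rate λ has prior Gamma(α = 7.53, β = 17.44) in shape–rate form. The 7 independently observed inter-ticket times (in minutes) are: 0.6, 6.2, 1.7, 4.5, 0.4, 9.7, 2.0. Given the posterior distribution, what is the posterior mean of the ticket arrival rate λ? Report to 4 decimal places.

With a Gamma(shape α, rate β) prior on the exponential rate λ, the posterior after n observations with total T = Σxᵢ is Gamma(α+n, β+T).
Sum of observations T = 25.1 minutes; n = 7.
Posterior: Gamma(7.53+7, 17.44+25.1) = Gamma(14.53, 42.54).
Posterior mean of λ = α/β = 14.53/42.54 = 0.3416.

0.3416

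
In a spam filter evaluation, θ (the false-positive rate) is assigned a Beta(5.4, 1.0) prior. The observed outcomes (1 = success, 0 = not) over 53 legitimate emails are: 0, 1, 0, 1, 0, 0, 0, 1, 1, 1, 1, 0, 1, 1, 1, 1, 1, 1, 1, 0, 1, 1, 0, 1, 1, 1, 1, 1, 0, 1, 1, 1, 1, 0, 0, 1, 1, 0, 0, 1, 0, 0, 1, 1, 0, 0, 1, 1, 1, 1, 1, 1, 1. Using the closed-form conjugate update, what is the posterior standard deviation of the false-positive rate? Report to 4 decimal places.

0.0591

The Beta prior is conjugate to a Binomial/Bernoulli likelihood; the update adds successes to α and failures to β.
Posterior: Beta(α+k, β+n−k) = Beta(5.4+36, 1.0+17) = Beta(41.4, 18.0).
Var = αβ/((α+β)²(α+β+1)) = 41.4·18.0/(59.4²·60.4) = 0.00349674; SD = √0.00349674 = 0.0591.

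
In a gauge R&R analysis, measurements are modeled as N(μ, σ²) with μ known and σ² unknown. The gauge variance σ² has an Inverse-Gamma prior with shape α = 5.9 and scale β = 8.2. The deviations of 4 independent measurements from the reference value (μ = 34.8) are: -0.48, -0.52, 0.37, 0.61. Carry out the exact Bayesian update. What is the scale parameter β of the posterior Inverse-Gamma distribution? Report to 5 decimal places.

With known mean μ and an Inverse-Gamma(α, β) prior on σ², the Normal likelihood is conjugate: posterior is Inv-Gamma(α + n/2, β + Σ(xᵢ−μ)²/2).
Σ(xᵢ−μ)² = (-0.48)² + (-0.52)² + (0.37)² + (0.61)² = 1.0098.
Posterior: Inv-Gamma(5.9 + 4/2, 8.2 + 1.0098/2) = Inv-Gamma(7.90, 8.70490).
Posterior β = 8.70490.

8.70490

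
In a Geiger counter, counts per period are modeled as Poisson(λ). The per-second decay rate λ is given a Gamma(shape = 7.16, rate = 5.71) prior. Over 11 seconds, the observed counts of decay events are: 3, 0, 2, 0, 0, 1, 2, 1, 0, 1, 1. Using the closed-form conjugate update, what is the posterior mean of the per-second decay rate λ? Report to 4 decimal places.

With a Gamma(shape α, rate β) prior, the Poisson likelihood is conjugate: the posterior is Gamma(α + ΣXᵢ, β + n).
Sum of counts S = 11 over n = 11 seconds.
Posterior: Gamma(α+S, β+n) = Gamma(7.16+11, 5.71+11) = Gamma(18.16, 16.71).
Posterior mean = α/β = 18.16/16.71 = 1.0868.

1.0868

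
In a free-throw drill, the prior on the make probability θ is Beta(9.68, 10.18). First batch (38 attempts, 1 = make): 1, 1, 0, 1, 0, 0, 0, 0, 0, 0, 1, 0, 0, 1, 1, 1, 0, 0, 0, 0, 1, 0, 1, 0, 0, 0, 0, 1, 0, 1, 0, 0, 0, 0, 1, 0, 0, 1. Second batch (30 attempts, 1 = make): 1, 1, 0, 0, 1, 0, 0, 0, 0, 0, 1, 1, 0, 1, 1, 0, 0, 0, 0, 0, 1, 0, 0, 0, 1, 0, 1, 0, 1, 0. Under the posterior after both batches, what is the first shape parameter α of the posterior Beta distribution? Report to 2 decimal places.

The Beta prior is conjugate to a Binomial/Bernoulli likelihood; the update adds successes to α and failures to β.
After batch 1: Beta(9.68+13, 10.18+25) = Beta(22.68, 35.18).
After batch 2: Beta(22.68+11, 35.18+19) = Beta(33.68, 54.18).
Posterior α = 33.68.

33.68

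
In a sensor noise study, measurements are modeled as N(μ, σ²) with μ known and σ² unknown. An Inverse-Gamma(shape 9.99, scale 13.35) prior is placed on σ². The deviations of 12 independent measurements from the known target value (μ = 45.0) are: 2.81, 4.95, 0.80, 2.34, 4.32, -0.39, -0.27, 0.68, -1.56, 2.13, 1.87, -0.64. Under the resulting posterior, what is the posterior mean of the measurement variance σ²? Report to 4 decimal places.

3.1835

With known mean μ and an Inverse-Gamma(α, β) prior on σ², the Normal likelihood is conjugate: posterior is Inv-Gamma(α + n/2, β + Σ(xᵢ−μ)²/2).
Σ(xᵢ−μ)² = (2.81)² + (4.95)² + (0.80)² + (2.34)² + (4.32)² + (-0.39)² + (-0.27)² + (0.68)² + (-1.56)² + (2.13)² + (1.87)² + (-0.64)² = 68.7410.
Posterior: Inv-Gamma(9.99 + 12/2, 13.35 + 68.7410/2) = Inv-Gamma(15.99, 47.72050).
E[σ²|data] = β/(α−1) = 47.72050/14.99 = 3.1835.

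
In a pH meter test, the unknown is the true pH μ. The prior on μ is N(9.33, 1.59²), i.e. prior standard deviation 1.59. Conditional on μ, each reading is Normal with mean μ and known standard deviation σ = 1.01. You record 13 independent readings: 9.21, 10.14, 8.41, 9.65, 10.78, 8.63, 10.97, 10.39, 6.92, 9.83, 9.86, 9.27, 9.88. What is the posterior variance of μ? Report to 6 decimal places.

For Normal data with known variance σ², a Normal(μ₀, σ₀²) prior on μ is conjugate. Posterior precision = 1/σ₀² + n/σ²; posterior mean is the precision-weighted average of μ₀ and x̄.
σ₀² = 1.59² = 2.5281, σ² = 1.01² = 1.0201; σ² + n·σ₀² = 1.0201 + 13·2.5281 = 33.8854.
Posterior precision = 1/σ₀² + n/σ² = 1/2.5281 + 13/1.0201 = (σ² + n·σ₀²)/(σ₀²σ²) = 33.8854/(2.5281·1.0201); posterior variance σₙ² = σ₀²σ²/(σ² + n·σ₀²) = 2.5281·1.0201/33.8854 = 0.076107.

0.076107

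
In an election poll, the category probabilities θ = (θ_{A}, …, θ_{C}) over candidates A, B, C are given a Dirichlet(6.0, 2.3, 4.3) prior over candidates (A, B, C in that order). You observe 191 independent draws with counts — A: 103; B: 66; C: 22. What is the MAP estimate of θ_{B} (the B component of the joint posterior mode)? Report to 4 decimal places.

The Dirichlet prior is conjugate to the Multinomial likelihood: each posterior αⱼ = prior αⱼ + observed count nⱼ.
Posterior concentration: (109.0, 68.3, 26.3), total = 203.6.
Joint mode component: (α_{B}−1)/(Σα−K) = 67.3/200.6 = 0.3355.

0.3355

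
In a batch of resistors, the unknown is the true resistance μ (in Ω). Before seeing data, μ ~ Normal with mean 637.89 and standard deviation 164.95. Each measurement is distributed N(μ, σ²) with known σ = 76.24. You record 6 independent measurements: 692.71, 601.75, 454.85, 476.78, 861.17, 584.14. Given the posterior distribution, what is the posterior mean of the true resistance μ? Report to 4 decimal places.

612.7936

For Normal data with known variance σ², a Normal(μ₀, σ₀²) prior on μ is conjugate. Posterior precision = 1/σ₀² + n/σ²; posterior mean is the precision-weighted average of μ₀ and x̄.
Σxᵢ = 692.71 + 601.75 + 454.85 + 476.78 + 861.17 + 584.14 = 3671.4, so n·x̄ = 3671.4.
σ₀² = 164.95² = 27208.5025, σ² = 76.24² = 5812.5376; σ² + n·σ₀² = 5812.5376 + 6·27208.5025 = 169063.5526.
Posterior mean = (μ₀/σ₀² + n·x̄/σ²)/(1/σ₀² + n/σ²) = (σ²·μ₀ + σ₀²·n·x̄)/(σ² + n·σ₀²) = (5812.5376·637.89 + 27208.5025·3671.4)/169063.5526 = 103601055.688164/169063.5526 = 612.7936.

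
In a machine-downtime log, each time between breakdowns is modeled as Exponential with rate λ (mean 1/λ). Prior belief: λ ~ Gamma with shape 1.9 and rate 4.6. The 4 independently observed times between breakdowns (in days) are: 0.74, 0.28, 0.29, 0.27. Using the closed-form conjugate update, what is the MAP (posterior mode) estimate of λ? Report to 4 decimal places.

0.7929

With a Gamma(shape α, rate β) prior on the exponential rate λ, the posterior after n observations with total T = Σxᵢ is Gamma(α+n, β+T).
Sum of observations T = 1.58 days; n = 4.
Posterior: Gamma(1.9+4, 4.6+1.58) = Gamma(5.9, 6.18).
Mode = (α−1)/β = 0.7929.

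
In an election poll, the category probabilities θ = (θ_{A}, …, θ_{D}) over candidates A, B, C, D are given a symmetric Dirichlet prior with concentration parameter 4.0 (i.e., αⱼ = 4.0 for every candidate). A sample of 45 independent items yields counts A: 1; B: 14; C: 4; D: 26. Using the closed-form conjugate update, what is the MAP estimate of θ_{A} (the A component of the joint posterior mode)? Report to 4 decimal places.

0.0702

The Dirichlet prior is conjugate to the Multinomial likelihood: each posterior αⱼ = prior αⱼ + observed count nⱼ.
Posterior concentration: (5.0, 18.0, 8.0, 30.0), total = 61.0.
Joint mode component: (α_{A}−1)/(Σα−K) = 4.0/57.0 = 0.0702.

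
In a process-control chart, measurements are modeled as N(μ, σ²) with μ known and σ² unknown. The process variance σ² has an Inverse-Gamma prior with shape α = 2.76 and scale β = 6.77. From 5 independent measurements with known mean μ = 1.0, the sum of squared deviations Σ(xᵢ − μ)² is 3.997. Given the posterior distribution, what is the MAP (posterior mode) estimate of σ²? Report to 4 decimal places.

With known mean μ and an Inverse-Gamma(α, β) prior on σ², the Normal likelihood is conjugate: posterior is Inv-Gamma(α + n/2, β + Σ(xᵢ−μ)²/2).
Posterior: Inv-Gamma(2.76 + 5/2, 6.77 + 3.997/2) = Inv-Gamma(5.26, 8.7685).
Mode = β/(α+1) = 8.7685/6.26 = 1.4007.

1.4007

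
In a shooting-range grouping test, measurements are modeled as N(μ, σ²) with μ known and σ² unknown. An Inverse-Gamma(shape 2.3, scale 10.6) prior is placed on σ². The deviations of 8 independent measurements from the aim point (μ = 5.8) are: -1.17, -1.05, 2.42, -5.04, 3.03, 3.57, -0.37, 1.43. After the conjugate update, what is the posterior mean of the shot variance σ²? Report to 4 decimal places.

With known mean μ and an Inverse-Gamma(α, β) prior on σ², the Normal likelihood is conjugate: posterior is Inv-Gamma(α + n/2, β + Σ(xᵢ−μ)²/2).
Σ(xᵢ−μ)² = (-1.17)² + (-1.05)² + (2.42)² + (-5.04)² + (3.03)² + (3.57)² + (-0.37)² + (1.43)² = 57.8370.
Posterior: Inv-Gamma(2.3 + 8/2, 10.6 + 57.8370/2) = Inv-Gamma(6.30, 39.51850).
E[σ²|data] = β/(α−1) = 39.51850/5.30 = 7.4563.

7.4563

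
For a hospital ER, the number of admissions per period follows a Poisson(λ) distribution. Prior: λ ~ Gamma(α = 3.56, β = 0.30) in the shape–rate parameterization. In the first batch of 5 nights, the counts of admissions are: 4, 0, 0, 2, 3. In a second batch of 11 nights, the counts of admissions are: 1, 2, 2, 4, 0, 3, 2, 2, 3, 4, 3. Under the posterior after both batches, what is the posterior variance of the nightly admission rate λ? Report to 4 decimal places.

0.1451

With a Gamma(shape α, rate β) prior, the Poisson likelihood is conjugate: the posterior is Gamma(α + ΣXᵢ, β + n).
Batch 1: sum of counts S = 9 over n = 5 nights.
After batch 1: Gamma(α+S, β+n) = Gamma(3.56+9, 0.30+5) = Gamma(12.56, 5.30).
Batch 2: sum of counts S = 26 over n = 11 nights.
After batch 2: Gamma(α+S, β+n) = Gamma(12.56+26, 5.30+11) = Gamma(38.56, 16.30).
Var = α/β² = 38.56/16.30² = 0.1451.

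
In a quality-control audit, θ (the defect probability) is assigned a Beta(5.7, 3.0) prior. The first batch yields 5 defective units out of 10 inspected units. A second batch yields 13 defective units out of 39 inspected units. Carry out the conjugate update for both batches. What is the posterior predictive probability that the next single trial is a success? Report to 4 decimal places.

The Beta prior is conjugate to a Binomial/Bernoulli likelihood; the update adds successes to α and failures to β.
After batch 1: Beta(5.7+5, 3.0+5) = Beta(10.7, 8.0).
After batch 2: Beta(10.7+13, 8.0+26) = Beta(23.7, 34.0).
For a single future Bernoulli trial, P(success | data) = α/(α+β) = 0.4107.

0.4107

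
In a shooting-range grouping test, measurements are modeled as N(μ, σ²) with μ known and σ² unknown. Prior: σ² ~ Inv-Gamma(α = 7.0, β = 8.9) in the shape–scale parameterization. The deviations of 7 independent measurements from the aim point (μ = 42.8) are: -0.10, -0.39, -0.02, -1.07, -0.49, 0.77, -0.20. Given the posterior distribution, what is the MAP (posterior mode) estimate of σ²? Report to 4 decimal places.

0.8687

With known mean μ and an Inverse-Gamma(α, β) prior on σ², the Normal likelihood is conjugate: posterior is Inv-Gamma(α + n/2, β + Σ(xᵢ−μ)²/2).
Σ(xᵢ−μ)² = (-0.10)² + (-0.39)² + (-0.02)² + (-1.07)² + (-0.49)² + (0.77)² + (-0.20)² = 2.1804.
Posterior: Inv-Gamma(7.0 + 7/2, 8.9 + 2.1804/2) = Inv-Gamma(10.50, 9.99020).
Mode = β/(α+1) = 9.99020/11.50 = 0.8687.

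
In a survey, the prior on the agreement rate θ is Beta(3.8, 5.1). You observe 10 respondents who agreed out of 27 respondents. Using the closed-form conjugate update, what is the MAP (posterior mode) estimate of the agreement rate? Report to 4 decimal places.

0.3776

The Beta prior is conjugate to a Binomial/Bernoulli likelihood; the update adds successes to α and failures to β.
Posterior: Beta(α+k, β+n−k) = Beta(3.8+10, 5.1+17) = Beta(13.8, 22.1).
Mode of Beta(a,b) for a,b>1 is (a−1)/(a+b−2) = 12.8/33.9 = 0.3776.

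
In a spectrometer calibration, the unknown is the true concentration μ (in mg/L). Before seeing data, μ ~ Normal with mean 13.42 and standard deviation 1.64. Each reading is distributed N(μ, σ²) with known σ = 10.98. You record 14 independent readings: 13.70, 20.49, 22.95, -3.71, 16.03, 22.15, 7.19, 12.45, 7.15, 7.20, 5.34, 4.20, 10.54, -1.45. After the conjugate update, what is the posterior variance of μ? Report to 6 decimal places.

For Normal data with known variance σ², a Normal(μ₀, σ₀²) prior on μ is conjugate. Posterior precision = 1/σ₀² + n/σ²; posterior mean is the precision-weighted average of μ₀ and x̄.
σ₀² = 1.64² = 2.6896, σ² = 10.98² = 120.5604; σ² + n·σ₀² = 120.5604 + 14·2.6896 = 158.2148.
Posterior precision = 1/σ₀² + n/σ² = 1/2.6896 + 14/120.5604 = (σ² + n·σ₀²)/(σ₀²σ²) = 158.2148/(2.6896·120.5604); posterior variance σₙ² = σ₀²σ²/(σ² + n·σ₀²) = 2.6896·120.5604/158.2148 = 2.049487.

2.049487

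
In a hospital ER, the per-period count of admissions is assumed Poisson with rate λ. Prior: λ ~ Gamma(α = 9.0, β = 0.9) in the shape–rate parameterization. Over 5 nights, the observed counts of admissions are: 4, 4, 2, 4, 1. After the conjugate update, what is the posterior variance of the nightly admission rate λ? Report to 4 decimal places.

0.6895

With a Gamma(shape α, rate β) prior, the Poisson likelihood is conjugate: the posterior is Gamma(α + ΣXᵢ, β + n).
Sum of counts S = 15 over n = 5 nights.
Posterior: Gamma(α+S, β+n) = Gamma(9.0+15, 0.9+5) = Gamma(24.0, 5.9).
Var = α/β² = 24.0/5.9² = 0.6895.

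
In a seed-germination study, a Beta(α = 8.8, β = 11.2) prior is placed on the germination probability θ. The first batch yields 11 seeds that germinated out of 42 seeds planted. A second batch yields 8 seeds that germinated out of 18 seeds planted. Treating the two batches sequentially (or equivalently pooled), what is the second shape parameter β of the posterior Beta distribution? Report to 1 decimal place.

52.2

The Beta prior is conjugate to a Binomial/Bernoulli likelihood; the update adds successes to α and failures to β.
After batch 1: Beta(8.8+11, 11.2+31) = Beta(19.8, 42.2).
After batch 2: Beta(19.8+8, 42.2+10) = Beta(27.8, 52.2).
Posterior β = 52.2.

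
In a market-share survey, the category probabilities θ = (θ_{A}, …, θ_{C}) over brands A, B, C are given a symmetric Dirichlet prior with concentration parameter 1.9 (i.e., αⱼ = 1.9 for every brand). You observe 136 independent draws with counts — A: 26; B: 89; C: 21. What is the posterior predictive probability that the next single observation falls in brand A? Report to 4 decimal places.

The Dirichlet prior is conjugate to the Multinomial likelihood: each posterior αⱼ = prior αⱼ + observed count nⱼ.
Posterior concentration: (27.9, 90.9, 22.9), total = 141.7.
P(next = A | data) = α_{A}/Σα = 0.1969.

0.1969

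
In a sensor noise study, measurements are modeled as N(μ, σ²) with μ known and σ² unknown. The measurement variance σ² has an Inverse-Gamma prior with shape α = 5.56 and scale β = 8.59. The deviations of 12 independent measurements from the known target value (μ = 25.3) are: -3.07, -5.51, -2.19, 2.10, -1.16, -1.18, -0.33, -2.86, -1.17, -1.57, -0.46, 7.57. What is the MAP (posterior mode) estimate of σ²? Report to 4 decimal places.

5.5154

With known mean μ and an Inverse-Gamma(α, β) prior on σ², the Normal likelihood is conjugate: posterior is Inv-Gamma(α + n/2, β + Σ(xᵢ−μ)²/2).
Σ(xᵢ−μ)² = (-3.07)² + (-5.51)² + (-2.19)² + (2.10)² + (-1.16)² + (-1.18)² + (-0.33)² + (-2.86)² + (-1.17)² + (-1.57)² + (-0.46)² + (7.57)² = 121.3679.
Posterior: Inv-Gamma(5.56 + 12/2, 8.59 + 121.3679/2) = Inv-Gamma(11.56, 69.27395).
Mode = β/(α+1) = 69.27395/12.56 = 5.5154.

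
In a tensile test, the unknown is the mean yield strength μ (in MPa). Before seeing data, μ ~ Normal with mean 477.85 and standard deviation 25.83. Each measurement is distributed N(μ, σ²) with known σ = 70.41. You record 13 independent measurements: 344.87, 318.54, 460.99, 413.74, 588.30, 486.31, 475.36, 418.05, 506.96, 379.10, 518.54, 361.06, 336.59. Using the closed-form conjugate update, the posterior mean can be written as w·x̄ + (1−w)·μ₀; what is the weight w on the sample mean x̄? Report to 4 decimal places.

For Normal data with known variance σ², a Normal(μ₀, σ₀²) prior on μ is conjugate. Posterior precision = 1/σ₀² + n/σ²; posterior mean is the precision-weighted average of μ₀ and x̄.
σ₀² = 25.83² = 667.1889, σ² = 70.41² = 4957.5681. Prior precision 1/σ₀² = 1/667.1889; data precision n/σ² = 13/4957.5681.
w = (n/σ²)/(1/σ₀² + n/σ²) = n·σ₀²/(σ² + n·σ₀²) = 13·667.1889/(4957.5681 + 13·667.1889) = 8673.4557/13631.0238 = 0.6363.

0.6363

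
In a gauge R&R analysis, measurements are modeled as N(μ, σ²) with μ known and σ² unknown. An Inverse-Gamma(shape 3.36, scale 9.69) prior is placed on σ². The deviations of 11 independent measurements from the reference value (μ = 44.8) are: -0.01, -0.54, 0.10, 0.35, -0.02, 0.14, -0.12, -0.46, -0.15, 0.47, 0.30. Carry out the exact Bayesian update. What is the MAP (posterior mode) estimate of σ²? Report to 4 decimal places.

1.0337

With known mean μ and an Inverse-Gamma(α, β) prior on σ², the Normal likelihood is conjugate: posterior is Inv-Gamma(α + n/2, β + Σ(xᵢ−μ)²/2).
Σ(xᵢ−μ)² = (-0.01)² + (-0.54)² + (0.10)² + (0.35)² + (-0.02)² + (0.14)² + (-0.12)² + (-0.46)² + (-0.15)² + (0.47)² + (0.30)² = 1.0036.
Posterior: Inv-Gamma(3.36 + 11/2, 9.69 + 1.0036/2) = Inv-Gamma(8.86, 10.19180).
Mode = β/(α+1) = 10.19180/9.86 = 1.0337.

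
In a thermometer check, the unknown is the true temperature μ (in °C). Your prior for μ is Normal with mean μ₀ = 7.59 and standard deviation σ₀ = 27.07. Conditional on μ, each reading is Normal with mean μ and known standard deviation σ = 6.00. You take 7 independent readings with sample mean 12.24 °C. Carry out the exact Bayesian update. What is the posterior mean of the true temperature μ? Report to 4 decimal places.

12.2076

For Normal data with known variance σ², a Normal(μ₀, σ₀²) prior on μ is conjugate. Posterior precision = 1/σ₀² + n/σ²; posterior mean is the precision-weighted average of μ₀ and x̄.
n·x̄ = 7·12.24 = 85.68.
σ₀² = 27.07² = 732.7849, σ² = 6.00² = 36; σ² + n·σ₀² = 36 + 7·732.7849 = 5165.4943.
Posterior mean = (μ₀/σ₀² + n·x̄/σ²)/(1/σ₀² + n/σ²) = (σ²·μ₀ + σ₀²·n·x̄)/(σ² + n·σ₀²) = (36·7.59 + 732.7849·85.68)/5165.4943 = 63058.250232/5165.4943 = 12.2076.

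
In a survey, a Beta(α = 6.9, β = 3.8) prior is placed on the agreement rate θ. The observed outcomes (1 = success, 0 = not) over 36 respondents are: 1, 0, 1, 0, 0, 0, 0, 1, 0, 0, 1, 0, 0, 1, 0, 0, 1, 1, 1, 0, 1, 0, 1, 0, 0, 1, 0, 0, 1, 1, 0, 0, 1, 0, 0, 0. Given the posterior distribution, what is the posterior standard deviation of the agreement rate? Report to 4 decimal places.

The Beta prior is conjugate to a Binomial/Bernoulli likelihood; the update adds successes to α and failures to β.
Posterior: Beta(α+k, β+n−k) = Beta(6.9+14, 3.8+22) = Beta(20.9, 25.8).
Var = αβ/((α+β)²(α+β+1)) = 20.9·25.8/(46.7²·47.7) = 0.00518339; SD = √0.00518339 = 0.0720.

0.0720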